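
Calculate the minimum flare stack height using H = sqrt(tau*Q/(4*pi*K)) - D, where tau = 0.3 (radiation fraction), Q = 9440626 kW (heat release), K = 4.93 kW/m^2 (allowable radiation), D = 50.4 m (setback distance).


tau*Q/(4*pi*K) = 0.3 * 9440626 / (4 * pi * 4.93) = 45715.7
sqrt(45715.7) = 213.812
H = 213.812 - 50.4 = 163.4

163.4 m


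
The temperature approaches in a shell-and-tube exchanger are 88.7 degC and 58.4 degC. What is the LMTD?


LMTD = (dT1 - dT2) / ln(dT1/dT2)
= (88.7 - 58.4) / ln(88.7 / 58.4) = 30.3 / 0.417944 = 72.50

72.50 degC


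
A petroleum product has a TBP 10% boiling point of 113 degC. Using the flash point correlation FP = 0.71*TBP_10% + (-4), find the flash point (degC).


FP = 0.71 * 113 + (-4) = 76.23

76.23 degC


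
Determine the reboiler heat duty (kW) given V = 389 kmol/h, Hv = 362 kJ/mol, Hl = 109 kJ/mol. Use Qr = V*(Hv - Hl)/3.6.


Qr = 389 * (362 - 109) / 3.6 = 389 * 253 / 3.6 = 27340

27340 kW


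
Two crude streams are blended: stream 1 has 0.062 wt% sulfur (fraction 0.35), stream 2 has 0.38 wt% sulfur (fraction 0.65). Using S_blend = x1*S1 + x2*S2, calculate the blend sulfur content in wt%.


Linear sulfur blending: S_blend = x1*S1 + x2*S2
Contribution 1: 0.35 * 0.062 = 0.0217 wt%
Contribution 2: 0.65 * 0.38 = 0.247 wt%
S_blend = 0.0217 + 0.247 = 0.2687

0.2687 wt%


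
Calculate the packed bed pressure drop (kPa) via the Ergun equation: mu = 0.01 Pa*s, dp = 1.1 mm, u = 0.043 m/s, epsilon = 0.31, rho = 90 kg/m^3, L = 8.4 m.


dp = 1.1 mm = 0.0011 m
Viscous term = 150*0.01*0.043*(1-0.31)^2 / (0.0011^2*0.31^3) = 851898
Inertial term = 1.75*90*0.043^2*(1-0.31) / (0.0011*0.31^3) = 6131.81
dP/L = 851898 + 6131.81 = 858030 Pa/m
dP = 858030 * 8.4 / 1000 = 7207 kPa

7207 kPa


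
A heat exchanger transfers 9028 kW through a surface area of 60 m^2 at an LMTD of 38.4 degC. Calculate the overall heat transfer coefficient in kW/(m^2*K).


From Q = U*A*LMTD, U = Q / (A * LMTD)
U = 9028 / (60 * 38.4) = 9028 / 2304 = 3.918

3.918 kW/(m^2*K)


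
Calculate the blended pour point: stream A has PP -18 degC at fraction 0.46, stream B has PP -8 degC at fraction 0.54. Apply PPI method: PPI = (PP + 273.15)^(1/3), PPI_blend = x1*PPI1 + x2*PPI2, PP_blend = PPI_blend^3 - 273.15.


PPI_1 = (-18 + 273.15)^(1/3) = 6.342569
PPI_2 = (-8 + 273.15)^(1/3) = 6.42437
PPI_blend = 0.46 * 6.342569 + 0.54 * 6.42437 = 6.386742
PP_blend = 6.386742^3 - 273.15 = 260.5182 - 273.15 = -12.63

-12.63 degC


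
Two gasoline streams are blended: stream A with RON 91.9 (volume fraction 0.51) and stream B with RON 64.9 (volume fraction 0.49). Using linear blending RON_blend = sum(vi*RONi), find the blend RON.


Linear blending: RON_blend = sum(vi * RONi)
Contribution 1: 0.51 * 91.9 = 46.869
Contribution 2: 0.49 * 64.9 = 31.801
RON_blend = 46.869 + 31.801 = 78.67

78.67


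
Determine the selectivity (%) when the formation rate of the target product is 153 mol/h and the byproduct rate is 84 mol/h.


Selectivity = desired / (desired + undesired) * 100
Total products = 153 + 84 = 237 mol/h
S = 153 / 237 * 100
= 0.6456 * 100
= 64.56 %

64.56 %


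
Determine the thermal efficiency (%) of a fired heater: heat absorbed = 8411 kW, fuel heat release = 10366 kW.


Furnace efficiency = Q_absorbed / Q_fuel * 100
= 8411 / 10366 * 100 = 81.14

81.14 %


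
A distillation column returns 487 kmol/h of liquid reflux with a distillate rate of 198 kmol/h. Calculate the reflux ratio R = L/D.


Reflux ratio definition: R = L / D (liquid returned / distillate withdrawn)
L = 487 kmol/h, D = 198 kmol/h
R = 487 / 198 = 2.460

2.460


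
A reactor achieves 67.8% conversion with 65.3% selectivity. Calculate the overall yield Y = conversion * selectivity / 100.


Overall yield = conversion (%) * selectivity (%) / 100
Conversion = 67.8%, Selectivity = 65.3%
Y = 67.8 * 65.3 / 100
= 44.2734 %

44.2734 %


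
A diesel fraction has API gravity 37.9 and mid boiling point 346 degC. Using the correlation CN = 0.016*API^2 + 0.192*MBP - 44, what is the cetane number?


CN = 0.016 * 37.9^2 + 0.192 * 346 - 44
CN = 22.98256 + 66.432 - 44 = 45.41456

45.41456


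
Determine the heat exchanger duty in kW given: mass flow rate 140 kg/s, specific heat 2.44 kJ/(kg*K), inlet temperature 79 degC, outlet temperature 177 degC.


Q = m_dot * cp * delta_T
delta_T = 177 - 79 = 98 K
Q = 140 * 2.44 * 98
= 341.6 * 98
= 33476.8 kW

33476.8 kW


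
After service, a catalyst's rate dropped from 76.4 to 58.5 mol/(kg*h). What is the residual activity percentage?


Activity (%) = (rate_used / rate_fresh) * 100
rate_used = 58.5, rate_fresh = 76.4
= (58.5 / 76.4) * 100
= 0.7657 * 100 = 76.57

76.57 %


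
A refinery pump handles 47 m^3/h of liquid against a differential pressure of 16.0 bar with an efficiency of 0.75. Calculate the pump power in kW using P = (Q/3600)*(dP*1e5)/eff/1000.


Q = 47 / 3600 = 0.0130556 m^3/s
P = 0.0130556 * (16.0 * 1e5) / 0.75 / 1000 = 27.85

27.85 kW


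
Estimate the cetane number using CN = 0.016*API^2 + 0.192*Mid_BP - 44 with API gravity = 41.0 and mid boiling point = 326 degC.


CN = 0.016 * 41.0^2 + 0.192 * 326 - 44
CN = 26.896 + 62.592 - 44 = 45.488

45.488


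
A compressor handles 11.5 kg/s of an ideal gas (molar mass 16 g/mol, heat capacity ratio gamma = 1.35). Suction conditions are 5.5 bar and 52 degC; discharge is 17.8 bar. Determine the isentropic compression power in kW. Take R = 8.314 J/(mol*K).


Isentropic work: W = m*(gamma/(gamma-1))*(R*T1/MW)*((P2/P1)^((gamma-1)/gamma) - 1)
T1 = 52 + 273.15 = 325.15 K
Pressure ratio = 17.8 / 5.5 = 3.23636
Exponent = (1.35 - 1)/1.35 = 0.259259
(P2/P1)^exp - 1 = 3.23636^0.259259 - 1 = 0.355929
W = 11.5 * 1.35 / 0.35 * 8.314 * 325.15 / 16 * 0.355929 = 2667

2667 kW


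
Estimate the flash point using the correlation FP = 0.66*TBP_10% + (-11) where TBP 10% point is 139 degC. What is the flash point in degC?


FP = 0.66 * 139 + (-11) = 80.74

80.74 degC


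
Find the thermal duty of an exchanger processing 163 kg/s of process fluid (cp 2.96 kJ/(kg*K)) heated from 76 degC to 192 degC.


Q = m_dot * cp * delta_T
delta_T = 192 - 76 = 116 K
Q = 163 * 2.96 * 116
= 482.48 * 116
= 55967.68 kW

55967.68 kW


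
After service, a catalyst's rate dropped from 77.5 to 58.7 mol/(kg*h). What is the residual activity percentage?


Activity (%) = (rate_used / rate_fresh) * 100
rate_used = 58.7, rate_fresh = 77.5
= (58.7 / 77.5) * 100
= 0.7574 * 100 = 75.74

75.74 %


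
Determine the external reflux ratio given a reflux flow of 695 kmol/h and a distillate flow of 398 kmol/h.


Reflux ratio definition: R = L / D (liquid returned / distillate withdrawn)
L = 695 kmol/h, D = 398 kmol/h
R = 695 / 398 = 1.746

1.746


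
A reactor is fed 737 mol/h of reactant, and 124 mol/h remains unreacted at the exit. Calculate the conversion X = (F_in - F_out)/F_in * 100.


X = (F_in - F_out) / F_in * 100
Moles reacted = 737 - 124 = 613
X = 613 / 737 * 100
= 0.8318 * 100
= 83.18 %

83.18 %


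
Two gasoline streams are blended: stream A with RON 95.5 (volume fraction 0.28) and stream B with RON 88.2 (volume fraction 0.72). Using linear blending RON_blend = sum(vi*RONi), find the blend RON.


Linear blending: RON_blend = sum(vi * RONi)
Contribution 1: 0.28 * 95.5 = 26.74
Contribution 2: 0.72 * 88.2 = 63.504
RON_blend = 26.74 + 63.504 = 90.244

90.244


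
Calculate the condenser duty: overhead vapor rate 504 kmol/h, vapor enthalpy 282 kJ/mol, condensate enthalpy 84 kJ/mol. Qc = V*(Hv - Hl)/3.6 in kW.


Qc = 504 * (282 - 84) / 3.6 = 504 * 198 / 3.6 = 27720

27720 kW


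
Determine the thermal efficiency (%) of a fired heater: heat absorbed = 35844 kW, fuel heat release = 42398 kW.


Furnace efficiency = Q_absorbed / Q_fuel * 100
= 35844 / 42398 * 100 = 84.54

84.54 %


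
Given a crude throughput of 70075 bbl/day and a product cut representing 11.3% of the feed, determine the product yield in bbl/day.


Crude throughput = 70075 bbl/day
Fraction yield = 11.3%
yield = throughput * fraction / 100
yield = 70075 * 11.3 / 100 = 7918.475

7918.475 bbl/day


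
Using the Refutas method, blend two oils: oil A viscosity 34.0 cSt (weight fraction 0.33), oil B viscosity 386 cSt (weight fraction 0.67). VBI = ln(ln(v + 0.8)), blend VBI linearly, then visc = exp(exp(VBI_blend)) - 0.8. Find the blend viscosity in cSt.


Refutas method: VBN_i = 14.534*ln(ln(visc_i + 0.8)) + 10.975, blended linearly by mass fraction; since VBN is linear in VBI_i = ln(ln(visc_i + 0.8)) and the fractions sum to 1, blend VBI directly: visc = exp(exp(VBI_blend)) - 0.8
VBI_1 = ln(ln(34.0 + 0.8)) = 1.26684
VBI_2 = ln(ln(386 + 0.8)) = 1.78472
VBI_blend = 0.33 * 1.26684 + 0.67 * 1.78472 = 1.61382
visc_blend = exp(exp(1.61382)) - 0.8 = 150.9

150.9 cSt


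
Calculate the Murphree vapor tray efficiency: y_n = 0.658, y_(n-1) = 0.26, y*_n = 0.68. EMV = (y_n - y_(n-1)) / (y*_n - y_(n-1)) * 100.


Murphree vapor efficiency: EMV = (y_n - y_(n-1)) / (y*_n - y_(n-1)) * 100
EMV = (0.658 - 0.26) / (0.68 - 0.26) * 100 = 0.398 / 0.42 * 100 = 94.76

94.76 %


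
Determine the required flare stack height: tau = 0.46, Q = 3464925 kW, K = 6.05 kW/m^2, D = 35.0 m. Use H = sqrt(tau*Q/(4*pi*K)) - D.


tau*Q/(4*pi*K) = 0.46 * 3464925 / (4 * pi * 6.05) = 20964.6
sqrt(20964.6) = 144.792
H = 144.792 - 35.0 = 109.8

109.8 m


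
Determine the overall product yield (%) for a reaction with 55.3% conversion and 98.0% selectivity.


Overall yield = conversion (%) * selectivity (%) / 100
Conversion = 55.3%, Selectivity = 98.0%
Y = 55.3 * 98.0 / 100
= 54.194 %

54.194 %


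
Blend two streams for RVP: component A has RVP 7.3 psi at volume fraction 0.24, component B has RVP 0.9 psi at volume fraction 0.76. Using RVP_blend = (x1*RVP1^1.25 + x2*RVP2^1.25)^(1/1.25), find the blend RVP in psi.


Chevron index: RVP_blend = (sum xi*RVPi^1.25)^(1/1.25)
RVP^1.25 terms: 0.24 * 7.3^1.25 + 0.76 * 0.9^1.25 = 3.54604
RVP_blend = 3.54604^(1/1.25) = 2.753

2.753 psi


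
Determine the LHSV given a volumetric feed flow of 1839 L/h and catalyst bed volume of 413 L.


LHSV = volumetric feed rate / catalyst volume
= 1839 L/h / 413 L
= 4.453 h^-1

4.453 h^-1


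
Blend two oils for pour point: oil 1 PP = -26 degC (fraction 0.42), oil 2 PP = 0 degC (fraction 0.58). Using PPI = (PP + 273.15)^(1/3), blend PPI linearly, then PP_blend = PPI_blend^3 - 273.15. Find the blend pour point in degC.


PPI_1 = (-26 + 273.15)^(1/3) = 6.275575
PPI_2 = (0 + 273.15)^(1/3) = 6.488342
PPI_blend = 0.42 * 6.275575 + 0.58 * 6.488342 = 6.39898
PP_blend = 6.39898^3 - 273.15 = 262.0187 - 273.15 = -11.13

-11.13 degC


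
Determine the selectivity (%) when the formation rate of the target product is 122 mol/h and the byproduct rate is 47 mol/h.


Selectivity = desired / (desired + undesired) * 100
Total products = 122 + 47 = 169 mol/h
S = 122 / 169 * 100
= 0.7219 * 100
= 72.19 %

72.19 %


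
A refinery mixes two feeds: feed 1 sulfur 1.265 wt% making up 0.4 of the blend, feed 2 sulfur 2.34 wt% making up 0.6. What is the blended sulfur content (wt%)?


Linear sulfur blending: S_blend = x1*S1 + x2*S2
Contribution 1: 0.4 * 1.265 = 0.506 wt%
Contribution 2: 0.6 * 2.34 = 1.404 wt%
S_blend = 0.506 + 1.404 = 1.91

1.91 wt%


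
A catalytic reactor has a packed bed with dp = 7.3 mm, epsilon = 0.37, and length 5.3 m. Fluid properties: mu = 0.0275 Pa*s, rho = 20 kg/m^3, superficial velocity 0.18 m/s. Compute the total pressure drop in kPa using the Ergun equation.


dp = 7.3 mm = 0.0073 m
Viscous term = 150*0.0275*0.18*(1-0.37)^2 / (0.0073^2*0.37^3) = 109176
Inertial term = 1.75*20*0.18^2*(1-0.37) / (0.0073*0.37^3) = 1932.08
dP/L = 109176 + 1932.08 = 111108 Pa/m
dP = 111108 * 5.3 / 1000 = 588.9 kPa

588.9 kPa


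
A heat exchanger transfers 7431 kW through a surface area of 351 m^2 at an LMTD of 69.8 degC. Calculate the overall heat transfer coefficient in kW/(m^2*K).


From Q = U*A*LMTD, U = Q / (A * LMTD)
U = 7431 / (351 * 69.8) = 7431 / 24499.8 = 0.3033

0.3033 kW/(m^2*K)


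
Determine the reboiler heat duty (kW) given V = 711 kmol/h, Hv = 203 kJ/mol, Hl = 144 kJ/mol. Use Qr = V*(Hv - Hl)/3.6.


Qr = 711 * (203 - 144) / 3.6 = 711 * 59 / 3.6 = 11650

11650 kW


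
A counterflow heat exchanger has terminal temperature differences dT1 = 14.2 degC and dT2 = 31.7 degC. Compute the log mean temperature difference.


LMTD = (dT1 - dT2) / ln(dT1/dT2)
= (14.2 - 31.7) / ln(14.2 / 31.7) = -17.5 / -0.803075 = 21.79

21.79 degC


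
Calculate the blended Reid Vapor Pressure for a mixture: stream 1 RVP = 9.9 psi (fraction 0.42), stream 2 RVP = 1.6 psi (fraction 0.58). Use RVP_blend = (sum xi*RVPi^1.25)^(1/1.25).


Chevron index: RVP_blend = (sum xi*RVPi^1.25)^(1/1.25)
RVP^1.25 terms: 0.42 * 9.9^1.25 + 0.58 * 1.6^1.25 = 8.41924
RVP_blend = 8.41924^(1/1.25) = 5.498

5.498 psi


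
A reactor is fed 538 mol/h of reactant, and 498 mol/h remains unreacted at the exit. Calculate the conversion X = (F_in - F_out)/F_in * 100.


X = (F_in - F_out) / F_in * 100
Moles reacted = 538 - 498 = 40
X = 40 / 538 * 100
= 0.07435 * 100
= 7.435 %

7.435 %


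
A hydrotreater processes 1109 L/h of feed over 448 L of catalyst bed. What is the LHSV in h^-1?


LHSV = volumetric feed rate / catalyst volume
= 1109 L/h / 448 L
= 2.475 h^-1

2.475 h^-1


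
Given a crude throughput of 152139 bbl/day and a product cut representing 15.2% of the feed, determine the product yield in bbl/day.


Crude throughput = 152139 bbl/day
Fraction yield = 15.2%
yield = throughput * fraction / 100
yield = 152139 * 15.2 / 100 = 23125.128

23125.128 bbl/day


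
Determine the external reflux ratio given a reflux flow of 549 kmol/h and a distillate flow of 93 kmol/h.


Reflux ratio definition: R = L / D (liquid returned / distillate withdrawn)
L = 549 kmol/h, D = 93 kmol/h
R = 549 / 93 = 5.903

5.903


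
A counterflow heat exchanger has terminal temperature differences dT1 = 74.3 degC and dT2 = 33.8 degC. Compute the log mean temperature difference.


LMTD = (dT1 - dT2) / ln(dT1/dT2)
= (74.3 - 33.8) / ln(74.3 / 33.8) = 40.5 / 0.78765 = 51.42

51.42 degC


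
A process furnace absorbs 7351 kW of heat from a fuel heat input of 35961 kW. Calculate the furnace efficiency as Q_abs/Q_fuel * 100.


Furnace efficiency = Q_absorbed / Q_fuel * 100
= 7351 / 35961 * 100 = 20.44

20.44 %


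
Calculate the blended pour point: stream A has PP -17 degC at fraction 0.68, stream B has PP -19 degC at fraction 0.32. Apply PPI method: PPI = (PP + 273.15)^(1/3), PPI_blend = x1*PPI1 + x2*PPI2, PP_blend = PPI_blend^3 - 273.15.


PPI_1 = (-17 + 273.15)^(1/3) = 6.350844
PPI_2 = (-19 + 273.15)^(1/3) = 6.334272
PPI_blend = 0.68 * 6.350844 + 0.32 * 6.334272 = 6.345541
PP_blend = 6.345541^3 - 273.15 = 255.5089 - 273.15 = -17.64

-17.64 degC


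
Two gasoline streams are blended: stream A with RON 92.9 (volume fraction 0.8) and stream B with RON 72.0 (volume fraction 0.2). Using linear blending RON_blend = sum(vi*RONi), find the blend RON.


Linear blending: RON_blend = sum(vi * RONi)
Contribution 1: 0.8 * 92.9 = 74.32
Contribution 2: 0.2 * 72.0 = 14.4
RON_blend = 74.32 + 14.4 = 88.72

88.72


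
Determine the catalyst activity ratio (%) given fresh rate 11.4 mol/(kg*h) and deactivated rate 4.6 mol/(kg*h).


Activity (%) = (rate_used / rate_fresh) * 100
rate_used = 4.6, rate_fresh = 11.4
= (4.6 / 11.4) * 100
= 0.4035 * 100 = 40.35

40.35 %


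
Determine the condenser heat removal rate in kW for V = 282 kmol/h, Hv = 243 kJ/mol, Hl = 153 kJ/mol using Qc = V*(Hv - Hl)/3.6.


Qc = 282 * (243 - 153) / 3.6 = 282 * 90 / 3.6 = 7050

7050 kW


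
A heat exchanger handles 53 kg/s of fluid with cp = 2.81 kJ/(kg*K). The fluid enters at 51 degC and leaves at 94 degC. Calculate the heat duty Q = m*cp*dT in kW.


Q = m_dot * cp * delta_T
delta_T = 94 - 51 = 43 K
Q = 53 * 2.81 * 43
= 148.93 * 43
= 6403.99 kW

6403.99 kW


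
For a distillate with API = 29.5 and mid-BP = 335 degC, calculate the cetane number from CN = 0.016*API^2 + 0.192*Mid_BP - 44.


CN = 0.016 * 29.5^2 + 0.192 * 335 - 44
CN = 13.924 + 64.32 - 44 = 34.244

34.244


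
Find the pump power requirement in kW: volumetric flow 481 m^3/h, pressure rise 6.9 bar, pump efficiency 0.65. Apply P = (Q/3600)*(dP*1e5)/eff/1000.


Q = 481 / 3600 = 0.133611 m^3/s
P = 0.133611 * (6.9 * 1e5) / 0.65 / 1000 = 141.8

141.8 kW


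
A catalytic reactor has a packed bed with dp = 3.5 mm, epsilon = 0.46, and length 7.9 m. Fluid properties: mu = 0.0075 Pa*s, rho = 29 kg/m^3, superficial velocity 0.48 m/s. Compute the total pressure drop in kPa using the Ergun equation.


dp = 3.5 mm = 0.0035 m
Viscous term = 150*0.0075*0.48*(1-0.46)^2 / (0.0035^2*0.46^3) = 132060
Inertial term = 1.75*29*0.48^2*(1-0.46) / (0.0035*0.46^3) = 18534.1
dP/L = 132060 + 18534.1 = 150594 Pa/m
dP = 150594 * 7.9 / 1000 = 1190 kPa

1190 kPa


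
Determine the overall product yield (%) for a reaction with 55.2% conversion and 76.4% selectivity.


Overall yield = conversion (%) * selectivity (%) / 100
Conversion = 55.2%, Selectivity = 76.4%
Y = 55.2 * 76.4 / 100
= 42.1728 %

42.1728 %


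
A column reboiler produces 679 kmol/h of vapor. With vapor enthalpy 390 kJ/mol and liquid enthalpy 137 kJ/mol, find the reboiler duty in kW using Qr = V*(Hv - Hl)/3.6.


Qr = 679 * (390 - 137) / 3.6 = 679 * 253 / 3.6 = 47720

47720 kW


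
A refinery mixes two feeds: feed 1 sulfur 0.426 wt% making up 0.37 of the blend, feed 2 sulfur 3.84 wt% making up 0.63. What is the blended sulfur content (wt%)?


Linear sulfur blending: S_blend = x1*S1 + x2*S2
Contribution 1: 0.37 * 0.426 = 0.15762 wt%
Contribution 2: 0.63 * 3.84 = 2.4192 wt%
S_blend = 0.15762 + 2.4192 = 2.57682

2.57682 wt%


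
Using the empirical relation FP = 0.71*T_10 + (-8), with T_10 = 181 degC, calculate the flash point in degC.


FP = 0.71 * 181 + (-8) = 120.51

120.51 degC


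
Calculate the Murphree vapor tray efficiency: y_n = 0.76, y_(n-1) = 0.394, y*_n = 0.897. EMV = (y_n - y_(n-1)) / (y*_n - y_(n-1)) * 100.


Murphree vapor efficiency: EMV = (y_n - y_(n-1)) / (y*_n - y_(n-1)) * 100
EMV = (0.76 - 0.394) / (0.897 - 0.394) * 100 = 0.366 / 0.503 * 100 = 72.76

72.76 %


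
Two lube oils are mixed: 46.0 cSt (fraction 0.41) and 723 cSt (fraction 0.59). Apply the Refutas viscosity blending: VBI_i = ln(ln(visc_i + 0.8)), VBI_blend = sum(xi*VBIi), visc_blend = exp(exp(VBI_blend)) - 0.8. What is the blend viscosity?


Refutas method: VBN_i = 14.534*ln(ln(visc_i + 0.8)) + 10.975, blended linearly by mass fraction; since VBN is linear in VBI_i = ln(ln(visc_i + 0.8)) and the fractions sum to 1, blend VBI directly: visc = exp(exp(VBI_blend)) - 0.8
VBI_1 = ln(ln(46.0 + 0.8)) = 1.347
VBI_2 = ln(ln(723 + 0.8)) = 1.88472
VBI_blend = 0.41 * 1.347 + 0.59 * 1.88472 = 1.66425
visc_blend = exp(exp(1.66425)) - 0.8 = 195.9

195.9 cSt


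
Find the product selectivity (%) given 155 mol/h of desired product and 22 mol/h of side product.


Selectivity = desired / (desired + undesired) * 100
Total products = 155 + 22 = 177 mol/h
S = 155 / 177 * 100
= 0.8757 * 100
= 87.57 %

87.57 %


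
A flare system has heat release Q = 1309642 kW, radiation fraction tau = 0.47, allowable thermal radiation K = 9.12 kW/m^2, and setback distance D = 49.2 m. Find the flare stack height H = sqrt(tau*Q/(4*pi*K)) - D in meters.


tau*Q/(4*pi*K) = 0.47 * 1309642 / (4 * pi * 9.12) = 5370.88
sqrt(5370.88) = 73.2863
H = 73.2863 - 49.2 = 24.09

24.09 m


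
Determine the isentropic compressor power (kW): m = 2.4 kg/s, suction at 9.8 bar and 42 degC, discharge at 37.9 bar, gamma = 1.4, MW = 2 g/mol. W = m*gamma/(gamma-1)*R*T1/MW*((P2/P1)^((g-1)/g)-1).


Isentropic work: W = m*(gamma/(gamma-1))*(R*T1/MW)*((P2/P1)^((gamma-1)/gamma) - 1)
T1 = 42 + 273.15 = 315.15 K
Pressure ratio = 37.9 / 9.8 = 3.86735
Exponent = (1.4 - 1)/1.4 = 0.285714
(P2/P1)^exp - 1 = 3.86735^0.285714 - 1 = 0.471744
W = 2.4 * 1.4 / 0.4 * 8.314 * 315.15 / 2 * 0.471744 = 5191

5191 kW


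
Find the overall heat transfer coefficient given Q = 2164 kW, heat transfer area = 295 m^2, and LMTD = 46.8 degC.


From Q = U*A*LMTD, U = Q / (A * LMTD)
U = 2164 / (295 * 46.8) = 2164 / 13806 = 0.1567

0.1567 kW/(m^2*K)


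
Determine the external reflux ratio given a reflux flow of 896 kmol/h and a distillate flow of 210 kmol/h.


Reflux ratio definition: R = L / D (liquid returned / distillate withdrawn)
L = 896 kmol/h, D = 210 kmol/h
R = 896 / 210 = 4.267

4.267


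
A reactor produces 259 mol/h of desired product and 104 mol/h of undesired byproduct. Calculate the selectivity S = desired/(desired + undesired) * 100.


Selectivity = desired / (desired + undesired) * 100
Total products = 259 + 104 = 363 mol/h
S = 259 / 363 * 100
= 0.7135 * 100
= 71.35 %

71.35 %


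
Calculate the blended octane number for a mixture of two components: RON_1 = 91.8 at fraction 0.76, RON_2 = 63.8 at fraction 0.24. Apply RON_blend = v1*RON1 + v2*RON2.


Linear blending: RON_blend = sum(vi * RONi)
Contribution 1: 0.76 * 91.8 = 69.768
Contribution 2: 0.24 * 63.8 = 15.312
RON_blend = 69.768 + 15.312 = 85.08

85.08


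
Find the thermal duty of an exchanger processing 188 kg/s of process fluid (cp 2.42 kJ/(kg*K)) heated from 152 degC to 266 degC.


Q = m_dot * cp * delta_T
delta_T = 266 - 152 = 114 K
Q = 188 * 2.42 * 114
= 454.96 * 114
= 51865.44 kW

51865.44 kW


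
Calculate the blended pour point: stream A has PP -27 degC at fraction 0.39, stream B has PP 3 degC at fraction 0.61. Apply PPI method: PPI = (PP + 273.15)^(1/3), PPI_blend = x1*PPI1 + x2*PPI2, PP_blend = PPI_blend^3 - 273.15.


PPI_1 = (-27 + 273.15)^(1/3) = 6.2671
PPI_2 = (3 + 273.15)^(1/3) = 6.512009
PPI_blend = 0.39 * 6.2671 + 0.61 * 6.512009 = 6.416494
PP_blend = 6.416494^3 - 273.15 = 264.176 - 273.15 = -8.97

-8.97 degC


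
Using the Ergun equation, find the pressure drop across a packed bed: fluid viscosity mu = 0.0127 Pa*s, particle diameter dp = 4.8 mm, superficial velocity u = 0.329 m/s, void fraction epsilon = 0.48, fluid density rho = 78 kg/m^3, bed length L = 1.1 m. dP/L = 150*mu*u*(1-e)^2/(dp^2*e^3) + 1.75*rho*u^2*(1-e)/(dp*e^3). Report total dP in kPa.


dp = 4.8 mm = 0.0048 m
Viscous term = 150*0.0127*0.329*(1-0.48)^2 / (0.0048^2*0.48^3) = 66510.7
Inertial term = 1.75*78*0.329^2*(1-0.48) / (0.0048*0.48^3) = 14473.1
dP/L = 66510.7 + 14473.1 = 80983.8 Pa/m
dP = 80983.8 * 1.1 / 1000 = 89.08 kPa

89.08 kPa


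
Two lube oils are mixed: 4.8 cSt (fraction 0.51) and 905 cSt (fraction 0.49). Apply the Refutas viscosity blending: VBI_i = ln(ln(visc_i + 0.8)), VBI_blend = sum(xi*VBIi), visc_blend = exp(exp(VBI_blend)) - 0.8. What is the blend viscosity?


Refutas method: VBN_i = 14.534*ln(ln(visc_i + 0.8)) + 10.975, blended linearly by mass fraction; since VBN is linear in VBI_i = ln(ln(visc_i + 0.8)) and the fractions sum to 1, blend VBI directly: visc = exp(exp(VBI_blend)) - 0.8
VBI_1 = ln(ln(4.8 + 0.8)) = 0.543931
VBI_2 = ln(ln(905 + 0.8)) = 1.91822
VBI_blend = 0.51 * 0.543931 + 0.49 * 1.91822 = 1.21733
visc_blend = exp(exp(1.21733)) - 0.8 = 28.52

28.52 cSt


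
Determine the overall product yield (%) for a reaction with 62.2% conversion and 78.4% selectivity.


Overall yield = conversion (%) * selectivity (%) / 100
Conversion = 62.2%, Selectivity = 78.4%
Y = 62.2 * 78.4 / 100
= 48.7648 %

48.7648 %


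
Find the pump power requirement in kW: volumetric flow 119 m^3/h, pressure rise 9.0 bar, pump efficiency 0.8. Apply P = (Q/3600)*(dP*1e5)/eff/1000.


Q = 119 / 3600 = 0.0330556 m^3/s
P = 0.0330556 * (9.0 * 1e5) / 0.8 / 1000 = 37.19

37.19 kW


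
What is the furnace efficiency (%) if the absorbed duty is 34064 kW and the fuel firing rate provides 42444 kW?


Furnace efficiency = Q_absorbed / Q_fuel * 100
= 34064 / 42444 * 100 = 80.26

80.26 %


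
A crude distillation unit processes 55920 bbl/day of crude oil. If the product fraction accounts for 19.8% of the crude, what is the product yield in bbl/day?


Crude throughput = 55920 bbl/day
Fraction yield = 19.8%
yield = throughput * fraction / 100
yield = 55920 * 19.8 / 100 = 11072.16

11072.16 bbl/day


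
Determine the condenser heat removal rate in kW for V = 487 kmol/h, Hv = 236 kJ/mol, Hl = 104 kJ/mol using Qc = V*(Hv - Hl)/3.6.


Qc = 487 * (236 - 104) / 3.6 = 487 * 132 / 3.6 = 17860

17860 kW


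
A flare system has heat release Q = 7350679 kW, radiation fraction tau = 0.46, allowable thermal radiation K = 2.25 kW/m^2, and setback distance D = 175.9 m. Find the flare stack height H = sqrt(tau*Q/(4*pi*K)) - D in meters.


tau*Q/(4*pi*K) = 0.46 * 7350679 / (4 * pi * 2.25) = 119589
sqrt(119589) = 345.816
H = 345.816 - 175.9 = 169.9

169.9 m


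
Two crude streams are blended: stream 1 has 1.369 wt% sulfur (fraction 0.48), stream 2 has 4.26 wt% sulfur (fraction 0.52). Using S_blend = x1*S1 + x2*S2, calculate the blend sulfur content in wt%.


Linear sulfur blending: S_blend = x1*S1 + x2*S2
Contribution 1: 0.48 * 1.369 = 0.65712 wt%
Contribution 2: 0.52 * 4.26 = 2.2152 wt%
S_blend = 0.65712 + 2.2152 = 2.87232

2.87232 wt%


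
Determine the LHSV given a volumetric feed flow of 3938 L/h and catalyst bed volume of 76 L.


LHSV = volumetric feed rate / catalyst volume
= 3938 L/h / 76 L
= 51.82 h^-1

51.82 h^-1


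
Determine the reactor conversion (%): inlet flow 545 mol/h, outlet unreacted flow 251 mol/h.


X = (F_in - F_out) / F_in * 100
Moles reacted = 545 - 251 = 294
X = 294 / 545 * 100
= 0.5394 * 100
= 53.94 %

53.94 %


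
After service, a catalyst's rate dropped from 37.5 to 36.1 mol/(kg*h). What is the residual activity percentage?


Activity (%) = (rate_used / rate_fresh) * 100
rate_used = 36.1, rate_fresh = 37.5
= (36.1 / 37.5) * 100
= 0.9627 * 100 = 96.27

96.27 %


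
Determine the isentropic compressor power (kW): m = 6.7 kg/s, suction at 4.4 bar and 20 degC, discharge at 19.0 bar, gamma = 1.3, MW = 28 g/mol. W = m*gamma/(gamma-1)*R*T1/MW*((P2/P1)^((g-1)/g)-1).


Isentropic work: W = m*(gamma/(gamma-1))*(R*T1/MW)*((P2/P1)^((gamma-1)/gamma) - 1)
T1 = 20 + 273.15 = 293.15 K
Pressure ratio = 19.0 / 4.4 = 4.31818
Exponent = (1.3 - 1)/1.3 = 0.230769
(P2/P1)^exp - 1 = 4.31818^0.230769 - 1 = 0.401547
W = 6.7 * 1.3 / 0.3 * 8.314 * 293.15 / 28 * 0.401547 = 1015

1015 kW


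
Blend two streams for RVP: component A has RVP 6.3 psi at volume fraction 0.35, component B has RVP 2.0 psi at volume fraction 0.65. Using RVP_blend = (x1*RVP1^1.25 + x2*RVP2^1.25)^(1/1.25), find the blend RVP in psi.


Chevron index: RVP_blend = (sum xi*RVPi^1.25)^(1/1.25)
RVP^1.25 terms: 0.35 * 6.3^1.25 + 0.65 * 2.0^1.25 = 5.03933
RVP_blend = 5.03933^(1/1.25) = 3.647

3.647 psi


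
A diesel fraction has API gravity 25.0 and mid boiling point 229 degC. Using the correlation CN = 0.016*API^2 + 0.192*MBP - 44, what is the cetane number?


CN = 0.016 * 25.0^2 + 0.192 * 229 - 44
CN = 10 + 43.968 - 44 = 9.968

9.968


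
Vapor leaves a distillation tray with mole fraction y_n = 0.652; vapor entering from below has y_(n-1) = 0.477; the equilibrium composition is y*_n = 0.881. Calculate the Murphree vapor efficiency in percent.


Murphree vapor efficiency: EMV = (y_n - y_(n-1)) / (y*_n - y_(n-1)) * 100
EMV = (0.652 - 0.477) / (0.881 - 0.477) * 100 = 0.175 / 0.404 * 100 = 43.32

43.32 %


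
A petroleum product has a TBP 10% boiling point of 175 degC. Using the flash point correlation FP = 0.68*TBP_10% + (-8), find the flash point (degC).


FP = 0.68 * 175 + (-8) = 111

111 degC


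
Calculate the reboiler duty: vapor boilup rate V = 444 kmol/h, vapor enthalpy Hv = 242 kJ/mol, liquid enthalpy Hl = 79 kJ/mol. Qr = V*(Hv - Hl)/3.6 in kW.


Qr = 444 * (242 - 79) / 3.6 = 444 * 163 / 3.6 = 20100

20100 kW


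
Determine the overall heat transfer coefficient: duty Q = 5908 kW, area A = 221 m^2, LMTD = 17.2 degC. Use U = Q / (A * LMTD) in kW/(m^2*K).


From Q = U*A*LMTD, U = Q / (A * LMTD)
U = 5908 / (221 * 17.2) = 5908 / 3801.2 = 1.554

1.554 kW/(m^2*K)


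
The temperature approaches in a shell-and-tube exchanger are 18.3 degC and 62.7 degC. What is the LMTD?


LMTD = (dT1 - dT2) / ln(dT1/dT2)
= (18.3 - 62.7) / ln(18.3 / 62.7) = -44.4 / -1.23146 = 36.05

36.05 degC


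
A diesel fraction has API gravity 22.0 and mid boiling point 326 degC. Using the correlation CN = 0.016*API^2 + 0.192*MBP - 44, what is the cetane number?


CN = 0.016 * 22.0^2 + 0.192 * 326 - 44
CN = 7.744 + 62.592 - 44 = 26.336

26.336


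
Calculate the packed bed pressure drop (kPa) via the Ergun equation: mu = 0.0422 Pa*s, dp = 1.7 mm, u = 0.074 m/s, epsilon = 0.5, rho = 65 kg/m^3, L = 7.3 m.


dp = 1.7 mm = 0.0017 m
Viscous term = 150*0.0422*0.074*(1-0.5)^2 / (0.0017^2*0.5^3) = 324166
Inertial term = 1.75*65*0.074^2*(1-0.5) / (0.0017*0.5^3) = 1465.64
dP/L = 324166 + 1465.64 = 325632 Pa/m
dP = 325632 * 7.3 / 1000 = 2377 kPa

2377 kPa


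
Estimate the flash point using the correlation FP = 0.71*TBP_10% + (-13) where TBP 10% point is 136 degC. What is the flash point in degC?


FP = 0.71 * 136 + (-13) = 83.56

83.56 degC


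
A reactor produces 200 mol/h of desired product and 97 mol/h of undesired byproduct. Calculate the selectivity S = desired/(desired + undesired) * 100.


Selectivity = desired / (desired + undesired) * 100
Total products = 200 + 97 = 297 mol/h
S = 200 / 297 * 100
= 0.6734 * 100
= 67.34 %

67.34 %


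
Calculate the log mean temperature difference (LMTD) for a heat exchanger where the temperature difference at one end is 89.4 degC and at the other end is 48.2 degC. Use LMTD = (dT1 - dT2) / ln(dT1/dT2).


LMTD = (dT1 - dT2) / ln(dT1/dT2)
= (89.4 - 48.2) / ln(89.4 / 48.2) = 41.2 / 0.617762 = 66.69

66.69 degC


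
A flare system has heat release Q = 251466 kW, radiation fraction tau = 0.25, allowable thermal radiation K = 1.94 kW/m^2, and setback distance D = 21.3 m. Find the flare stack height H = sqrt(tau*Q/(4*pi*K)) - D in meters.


tau*Q/(4*pi*K) = 0.25 * 251466 / (4 * pi * 1.94) = 2578.74
sqrt(2578.74) = 50.7813
H = 50.7813 - 21.3 = 29.48

29.48 m


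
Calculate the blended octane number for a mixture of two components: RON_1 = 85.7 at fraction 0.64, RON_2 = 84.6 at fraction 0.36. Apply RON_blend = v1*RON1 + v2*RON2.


Linear blending: RON_blend = sum(vi * RONi)
Contribution 1: 0.64 * 85.7 = 54.848
Contribution 2: 0.36 * 84.6 = 30.456
RON_blend = 54.848 + 30.456 = 85.304

85.304


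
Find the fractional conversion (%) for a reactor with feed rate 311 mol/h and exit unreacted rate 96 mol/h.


X = (F_in - F_out) / F_in * 100
Moles reacted = 311 - 96 = 215
X = 215 / 311 * 100
= 0.6913 * 100
= 69.13 %

69.13 %


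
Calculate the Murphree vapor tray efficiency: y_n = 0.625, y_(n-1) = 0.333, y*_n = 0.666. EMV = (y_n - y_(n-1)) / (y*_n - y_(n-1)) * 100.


Murphree vapor efficiency: EMV = (y_n - y_(n-1)) / (y*_n - y_(n-1)) * 100
EMV = (0.625 - 0.333) / (0.666 - 0.333) * 100 = 0.292 / 0.333 * 100 = 87.69

87.69 %


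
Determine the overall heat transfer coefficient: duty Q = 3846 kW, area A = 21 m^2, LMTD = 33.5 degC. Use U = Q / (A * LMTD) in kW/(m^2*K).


From Q = U*A*LMTD, U = Q / (A * LMTD)
U = 3846 / (21 * 33.5) = 3846 / 703.5 = 5.467

5.467 kW/(m^2*K)


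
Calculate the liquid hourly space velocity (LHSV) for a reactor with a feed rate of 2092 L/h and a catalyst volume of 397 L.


LHSV = volumetric feed rate / catalyst volume
= 2092 L/h / 397 L
= 5.270 h^-1

5.270 h^-1


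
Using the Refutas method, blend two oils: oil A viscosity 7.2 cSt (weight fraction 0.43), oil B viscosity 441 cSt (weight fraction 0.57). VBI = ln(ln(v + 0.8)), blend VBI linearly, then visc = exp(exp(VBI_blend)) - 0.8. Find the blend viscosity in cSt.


Refutas method: VBN_i = 14.534*ln(ln(visc_i + 0.8)) + 10.975, blended linearly by mass fraction; since VBN is linear in VBI_i = ln(ln(visc_i + 0.8)) and the fractions sum to 1, blend VBI directly: visc = exp(exp(VBI_blend)) - 0.8
VBI_1 = ln(ln(7.2 + 0.8)) = 0.732099
VBI_2 = ln(ln(441 + 0.8)) = 1.80679
VBI_blend = 0.43 * 0.732099 + 0.57 * 1.80679 = 1.34467
visc_blend = exp(exp(1.34467)) - 0.8 = 45.58

45.58 cSt


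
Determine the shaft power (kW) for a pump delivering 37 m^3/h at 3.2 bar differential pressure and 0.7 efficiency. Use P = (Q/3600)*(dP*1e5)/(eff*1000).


Q = 37 / 3600 = 0.0102778 m^3/s
P = 0.0102778 * (3.2 * 1e5) / 0.7 / 1000 = 4.698

4.698 kW


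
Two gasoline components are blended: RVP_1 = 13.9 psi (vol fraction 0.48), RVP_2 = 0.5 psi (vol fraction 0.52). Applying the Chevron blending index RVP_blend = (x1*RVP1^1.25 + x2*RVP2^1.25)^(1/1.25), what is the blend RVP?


Chevron index: RVP_blend = (sum xi*RVPi^1.25)^(1/1.25)
RVP^1.25 terms: 0.48 * 13.9^1.25 + 0.52 * 0.5^1.25 = 13.1014
RVP_blend = 13.1014^(1/1.25) = 7.832

7.832 psi


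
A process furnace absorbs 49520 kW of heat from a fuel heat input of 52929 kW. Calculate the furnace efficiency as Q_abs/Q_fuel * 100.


Furnace efficiency = Q_absorbed / Q_fuel * 100
= 49520 / 52929 * 100 = 93.56

93.56 %


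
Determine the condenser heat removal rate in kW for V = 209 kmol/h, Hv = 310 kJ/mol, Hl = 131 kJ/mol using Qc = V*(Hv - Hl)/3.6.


Qc = 209 * (310 - 131) / 3.6 = 209 * 179 / 3.6 = 10390

10390 kW


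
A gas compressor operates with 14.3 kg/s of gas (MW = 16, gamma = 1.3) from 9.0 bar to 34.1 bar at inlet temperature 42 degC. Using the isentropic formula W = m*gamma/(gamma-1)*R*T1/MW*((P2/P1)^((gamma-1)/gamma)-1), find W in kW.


Isentropic work: W = m*(gamma/(gamma-1))*(R*T1/MW)*((P2/P1)^((gamma-1)/gamma) - 1)
T1 = 42 + 273.15 = 315.15 K
Pressure ratio = 34.1 / 9.0 = 3.78889
Exponent = (1.3 - 1)/1.3 = 0.230769
(P2/P1)^exp - 1 = 3.78889^0.230769 - 1 = 0.359886
W = 14.3 * 1.3 / 0.3 * 8.314 * 315.15 / 16 * 0.359886 = 3652

3652 kW


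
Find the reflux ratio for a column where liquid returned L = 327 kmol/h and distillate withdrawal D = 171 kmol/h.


Reflux ratio definition: R = L / D (liquid returned / distillate withdrawn)
L = 327 kmol/h, D = 171 kmol/h
R = 327 / 171 = 1.912

1.912


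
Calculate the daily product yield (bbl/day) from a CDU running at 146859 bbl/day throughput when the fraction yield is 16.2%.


Crude throughput = 146859 bbl/day
Fraction yield = 16.2%
yield = throughput * fraction / 100
yield = 146859 * 16.2 / 100 = 23791.158

23791.158 bbl/day


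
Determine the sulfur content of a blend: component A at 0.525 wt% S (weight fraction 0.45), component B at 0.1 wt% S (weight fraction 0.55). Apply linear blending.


Linear sulfur blending: S_blend = x1*S1 + x2*S2
Contribution 1: 0.45 * 0.525 = 0.23625 wt%
Contribution 2: 0.55 * 0.1 = 0.055 wt%
S_blend = 0.23625 + 0.055 = 0.29125

0.29125 wt%


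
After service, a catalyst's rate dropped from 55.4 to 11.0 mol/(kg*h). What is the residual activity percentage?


Activity (%) = (rate_used / rate_fresh) * 100
rate_used = 11.0, rate_fresh = 55.4
= (11.0 / 55.4) * 100
= 0.1986 * 100 = 19.86

19.86 %


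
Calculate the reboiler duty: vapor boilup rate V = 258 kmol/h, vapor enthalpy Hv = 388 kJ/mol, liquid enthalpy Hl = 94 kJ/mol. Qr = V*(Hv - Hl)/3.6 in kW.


Qr = 258 * (388 - 94) / 3.6 = 258 * 294 / 3.6 = 21070

21070 kW


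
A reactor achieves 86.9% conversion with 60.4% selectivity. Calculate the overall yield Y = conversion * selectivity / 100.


Overall yield = conversion (%) * selectivity (%) / 100
Conversion = 86.9%, Selectivity = 60.4%
Y = 86.9 * 60.4 / 100
= 52.4876 %

52.4876 %


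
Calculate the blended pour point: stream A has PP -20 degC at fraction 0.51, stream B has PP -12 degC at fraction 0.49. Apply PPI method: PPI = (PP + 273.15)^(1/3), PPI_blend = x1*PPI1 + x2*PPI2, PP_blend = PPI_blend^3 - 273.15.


PPI_1 = (-20 + 273.15)^(1/3) = 6.325953
PPI_2 = (-12 + 273.15)^(1/3) = 6.391901
PPI_blend = 0.51 * 6.325953 + 0.49 * 6.391901 = 6.358268
PP_blend = 6.358268^3 - 273.15 = 257.0493 - 273.15 = -16.1

-16.1 degC


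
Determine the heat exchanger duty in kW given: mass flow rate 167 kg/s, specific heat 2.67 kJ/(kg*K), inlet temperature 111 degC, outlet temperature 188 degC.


Q = m_dot * cp * delta_T
delta_T = 188 - 111 = 77 K
Q = 167 * 2.67 * 77
= 445.89 * 77
= 34333.53 kW

34333.53 kW


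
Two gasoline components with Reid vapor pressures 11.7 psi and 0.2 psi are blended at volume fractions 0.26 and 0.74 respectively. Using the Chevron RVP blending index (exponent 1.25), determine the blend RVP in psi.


Chevron index: RVP_blend = (sum xi*RVPi^1.25)^(1/1.25)
RVP^1.25 terms: 0.26 * 11.7^1.25 + 0.74 * 0.2^1.25 = 5.72505
RVP_blend = 5.72505^(1/1.25) = 4.039

4.039 psi


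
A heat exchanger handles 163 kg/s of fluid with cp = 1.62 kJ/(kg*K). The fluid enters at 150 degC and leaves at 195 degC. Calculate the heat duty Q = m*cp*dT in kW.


Q = m_dot * cp * delta_T
delta_T = 195 - 150 = 45 K
Q = 163 * 1.62 * 45
= 264.06 * 45
= 11882.7 kW

11882.7 kW


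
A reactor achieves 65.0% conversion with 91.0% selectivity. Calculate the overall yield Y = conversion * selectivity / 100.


Overall yield = conversion (%) * selectivity (%) / 100
Conversion = 65.0%, Selectivity = 91.0%
Y = 65.0 * 91.0 / 100
= 59.15 %

59.15 %


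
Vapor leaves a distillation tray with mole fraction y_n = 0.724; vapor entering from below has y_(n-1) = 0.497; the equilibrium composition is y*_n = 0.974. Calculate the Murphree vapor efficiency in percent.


Murphree vapor efficiency: EMV = (y_n - y_(n-1)) / (y*_n - y_(n-1)) * 100
EMV = (0.724 - 0.497) / (0.974 - 0.497) * 100 = 0.227 / 0.477 * 100 = 47.59

47.59 %


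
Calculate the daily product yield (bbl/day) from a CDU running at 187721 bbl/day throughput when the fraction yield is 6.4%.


Crude throughput = 187721 bbl/day
Fraction yield = 6.4%
yield = throughput * fraction / 100
yield = 187721 * 6.4 / 100 = 12014.144

12014.144 bbl/day


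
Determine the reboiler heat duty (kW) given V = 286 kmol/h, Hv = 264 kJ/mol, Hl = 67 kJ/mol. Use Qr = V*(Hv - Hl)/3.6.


Qr = 286 * (264 - 67) / 3.6 = 286 * 197 / 3.6 = 15650

15650 kW


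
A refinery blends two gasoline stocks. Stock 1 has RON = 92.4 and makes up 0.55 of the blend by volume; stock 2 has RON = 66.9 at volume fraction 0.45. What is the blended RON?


Linear blending: RON_blend = sum(vi * RONi)
Contribution 1: 0.55 * 92.4 = 50.82
Contribution 2: 0.45 * 66.9 = 30.105
RON_blend = 50.82 + 30.105 = 80.925

80.925


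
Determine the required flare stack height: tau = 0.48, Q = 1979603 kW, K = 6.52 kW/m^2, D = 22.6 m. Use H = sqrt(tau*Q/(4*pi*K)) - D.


tau*Q/(4*pi*K) = 0.48 * 1979603 / (4 * pi * 6.52) = 11597.4
sqrt(11597.4) = 107.691
H = 107.691 - 22.6 = 85.09

85.09 m


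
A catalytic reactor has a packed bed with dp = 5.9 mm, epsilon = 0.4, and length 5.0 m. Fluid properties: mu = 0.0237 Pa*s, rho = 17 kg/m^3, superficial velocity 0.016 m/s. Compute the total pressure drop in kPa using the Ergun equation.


dp = 5.9 mm = 0.0059 m
Viscous term = 150*0.0237*0.016*(1-0.4)^2 / (0.0059^2*0.4^3) = 9191.32
Inertial term = 1.75*17*0.016^2*(1-0.4) / (0.0059*0.4^3) = 12.1017
dP/L = 9191.32 + 12.1017 = 9203.42 Pa/m
dP = 9203.42 * 5.0 / 1000 = 46.02 kPa

46.02 kPa


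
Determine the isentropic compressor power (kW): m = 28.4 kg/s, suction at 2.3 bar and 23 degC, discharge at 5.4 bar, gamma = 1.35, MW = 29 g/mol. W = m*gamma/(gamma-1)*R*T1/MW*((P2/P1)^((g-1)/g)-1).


Isentropic work: W = m*(gamma/(gamma-1))*(R*T1/MW)*((P2/P1)^((gamma-1)/gamma) - 1)
T1 = 23 + 273.15 = 296.15 K
Pressure ratio = 5.4 / 2.3 = 2.34783
Exponent = (1.35 - 1)/1.35 = 0.259259
(P2/P1)^exp - 1 = 2.34783^0.259259 - 1 = 0.247667
W = 28.4 * 1.35 / 0.35 * 8.314 * 296.15 / 29 * 0.247667 = 2303

2303 kW


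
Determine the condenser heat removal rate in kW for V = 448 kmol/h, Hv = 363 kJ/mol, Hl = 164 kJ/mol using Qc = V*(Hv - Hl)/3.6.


Qc = 448 * (363 - 164) / 3.6 = 448 * 199 / 3.6 = 24760

24760 kW


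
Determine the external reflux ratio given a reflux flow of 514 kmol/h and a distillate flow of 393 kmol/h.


Reflux ratio definition: R = L / D (liquid returned / distillate withdrawn)
L = 514 kmol/h, D = 393 kmol/h
R = 514 / 393 = 1.308

1.308
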